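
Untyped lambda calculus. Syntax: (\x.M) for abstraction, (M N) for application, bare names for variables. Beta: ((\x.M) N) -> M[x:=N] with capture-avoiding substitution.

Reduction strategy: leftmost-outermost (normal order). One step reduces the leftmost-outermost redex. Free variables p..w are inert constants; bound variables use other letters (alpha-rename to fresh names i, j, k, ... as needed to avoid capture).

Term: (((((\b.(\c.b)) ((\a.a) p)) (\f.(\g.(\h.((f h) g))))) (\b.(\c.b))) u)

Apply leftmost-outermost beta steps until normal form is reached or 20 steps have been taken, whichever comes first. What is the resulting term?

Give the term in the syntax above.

Answer: ((p (\b.(\c.b))) u)

Derivation:
Step 0: (((((\b.(\c.b)) ((\a.a) p)) (\f.(\g.(\h.((f h) g))))) (\b.(\c.b))) u)
Step 1: ((((\c.((\a.a) p)) (\f.(\g.(\h.((f h) g))))) (\b.(\c.b))) u)
Step 2: ((((\a.a) p) (\b.(\c.b))) u)
Step 3: ((p (\b.(\c.b))) u)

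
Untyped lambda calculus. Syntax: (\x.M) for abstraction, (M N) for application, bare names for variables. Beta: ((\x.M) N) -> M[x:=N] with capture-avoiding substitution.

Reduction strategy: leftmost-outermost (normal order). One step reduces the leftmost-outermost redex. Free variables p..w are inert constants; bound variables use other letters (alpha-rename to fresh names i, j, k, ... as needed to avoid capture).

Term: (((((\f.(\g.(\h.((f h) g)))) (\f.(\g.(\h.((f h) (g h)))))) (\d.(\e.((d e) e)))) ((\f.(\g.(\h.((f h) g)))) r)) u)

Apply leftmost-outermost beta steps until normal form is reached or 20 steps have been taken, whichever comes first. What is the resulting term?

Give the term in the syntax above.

Step 0: (((((\f.(\g.(\h.((f h) g)))) (\f.(\g.(\h.((f h) (g h)))))) (\d.(\e.((d e) e)))) ((\f.(\g.(\h.((f h) g)))) r)) u)
Step 1: ((((\g.(\h.(((\f.(\g.(\h.((f h) (g h))))) h) g))) (\d.(\e.((d e) e)))) ((\f.(\g.(\h.((f h) g)))) r)) u)
Step 2: (((\h.(((\f.(\g.(\h.((f h) (g h))))) h) (\d.(\e.((d e) e))))) ((\f.(\g.(\h.((f h) g)))) r)) u)
Step 3: ((((\f.(\g.(\h.((f h) (g h))))) ((\f.(\g.(\h.((f h) g)))) r)) (\d.(\e.((d e) e)))) u)
Step 4: (((\g.(\h.((((\f.(\g.(\h.((f h) g)))) r) h) (g h)))) (\d.(\e.((d e) e)))) u)
Step 5: ((\h.((((\f.(\g.(\h.((f h) g)))) r) h) ((\d.(\e.((d e) e))) h))) u)
Step 6: ((((\f.(\g.(\h.((f h) g)))) r) u) ((\d.(\e.((d e) e))) u))
Step 7: (((\g.(\h.((r h) g))) u) ((\d.(\e.((d e) e))) u))
Step 8: ((\h.((r h) u)) ((\d.(\e.((d e) e))) u))
Step 9: ((r ((\d.(\e.((d e) e))) u)) u)
Step 10: ((r (\e.((u e) e))) u)

Answer: ((r (\e.((u e) e))) u)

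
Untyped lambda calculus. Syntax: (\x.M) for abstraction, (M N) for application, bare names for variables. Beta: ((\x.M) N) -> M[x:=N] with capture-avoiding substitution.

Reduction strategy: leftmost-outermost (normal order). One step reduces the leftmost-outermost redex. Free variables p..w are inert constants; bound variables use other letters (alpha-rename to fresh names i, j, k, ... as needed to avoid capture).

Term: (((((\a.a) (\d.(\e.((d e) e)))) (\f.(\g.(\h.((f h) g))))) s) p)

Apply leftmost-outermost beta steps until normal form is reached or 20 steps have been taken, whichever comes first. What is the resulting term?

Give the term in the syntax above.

Answer: ((s p) s)

Derivation:
Step 0: (((((\a.a) (\d.(\e.((d e) e)))) (\f.(\g.(\h.((f h) g))))) s) p)
Step 1: ((((\d.(\e.((d e) e))) (\f.(\g.(\h.((f h) g))))) s) p)
Step 2: (((\e.(((\f.(\g.(\h.((f h) g)))) e) e)) s) p)
Step 3: ((((\f.(\g.(\h.((f h) g)))) s) s) p)
Step 4: (((\g.(\h.((s h) g))) s) p)
Step 5: ((\h.((s h) s)) p)
Step 6: ((s p) s)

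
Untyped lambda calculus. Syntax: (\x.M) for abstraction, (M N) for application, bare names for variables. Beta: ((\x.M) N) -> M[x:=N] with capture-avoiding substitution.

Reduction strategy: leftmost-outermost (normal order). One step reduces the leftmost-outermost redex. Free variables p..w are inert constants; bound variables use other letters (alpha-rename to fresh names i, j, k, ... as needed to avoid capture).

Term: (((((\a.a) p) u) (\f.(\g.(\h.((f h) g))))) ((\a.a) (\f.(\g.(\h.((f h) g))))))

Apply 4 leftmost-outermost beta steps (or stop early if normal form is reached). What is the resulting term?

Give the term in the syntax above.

Step 0: (((((\a.a) p) u) (\f.(\g.(\h.((f h) g))))) ((\a.a) (\f.(\g.(\h.((f h) g))))))
Step 1: (((p u) (\f.(\g.(\h.((f h) g))))) ((\a.a) (\f.(\g.(\h.((f h) g))))))
Step 2: (((p u) (\f.(\g.(\h.((f h) g))))) (\f.(\g.(\h.((f h) g)))))
Step 3: (normal form reached)

Answer: (((p u) (\f.(\g.(\h.((f h) g))))) (\f.(\g.(\h.((f h) g)))))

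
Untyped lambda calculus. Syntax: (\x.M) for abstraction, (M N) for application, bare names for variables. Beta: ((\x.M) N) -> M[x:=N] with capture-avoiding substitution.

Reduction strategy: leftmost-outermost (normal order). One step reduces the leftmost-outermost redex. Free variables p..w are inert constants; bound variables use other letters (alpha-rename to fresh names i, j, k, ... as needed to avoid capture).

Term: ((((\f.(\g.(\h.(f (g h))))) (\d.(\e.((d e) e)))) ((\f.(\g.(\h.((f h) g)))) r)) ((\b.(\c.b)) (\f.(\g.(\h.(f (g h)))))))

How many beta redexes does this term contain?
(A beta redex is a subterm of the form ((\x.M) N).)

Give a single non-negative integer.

Term: ((((\f.(\g.(\h.(f (g h))))) (\d.(\e.((d e) e)))) ((\f.(\g.(\h.((f h) g)))) r)) ((\b.(\c.b)) (\f.(\g.(\h.(f (g h)))))))
  Redex: ((\f.(\g.(\h.(f (g h))))) (\d.(\e.((d e) e))))
  Redex: ((\f.(\g.(\h.((f h) g)))) r)
  Redex: ((\b.(\c.b)) (\f.(\g.(\h.(f (g h))))))
Total redexes: 3

Answer: 3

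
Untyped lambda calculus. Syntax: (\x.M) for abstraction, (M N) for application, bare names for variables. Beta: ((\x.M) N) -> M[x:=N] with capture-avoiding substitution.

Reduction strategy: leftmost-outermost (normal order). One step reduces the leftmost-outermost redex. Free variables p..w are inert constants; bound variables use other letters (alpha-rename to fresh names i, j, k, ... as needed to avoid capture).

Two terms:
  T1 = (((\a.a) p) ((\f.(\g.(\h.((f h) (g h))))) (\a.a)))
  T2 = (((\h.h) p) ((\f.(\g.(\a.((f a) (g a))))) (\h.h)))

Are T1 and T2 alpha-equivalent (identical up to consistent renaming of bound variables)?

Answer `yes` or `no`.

Term 1: (((\a.a) p) ((\f.(\g.(\h.((f h) (g h))))) (\a.a)))
Term 2: (((\h.h) p) ((\f.(\g.(\a.((f a) (g a))))) (\h.h)))
Alpha-equivalence: compare structure up to binder renaming.
Result: True

Answer: yes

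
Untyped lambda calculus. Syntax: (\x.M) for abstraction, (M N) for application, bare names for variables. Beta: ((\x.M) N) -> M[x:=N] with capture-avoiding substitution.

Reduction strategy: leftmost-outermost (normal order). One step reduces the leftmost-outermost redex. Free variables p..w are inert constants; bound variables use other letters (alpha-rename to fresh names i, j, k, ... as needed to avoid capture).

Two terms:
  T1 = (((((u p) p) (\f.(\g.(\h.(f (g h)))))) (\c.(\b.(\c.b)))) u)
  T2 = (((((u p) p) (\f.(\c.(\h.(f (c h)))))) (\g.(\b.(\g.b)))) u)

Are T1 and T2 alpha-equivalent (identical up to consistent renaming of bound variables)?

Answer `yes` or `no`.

Term 1: (((((u p) p) (\f.(\g.(\h.(f (g h)))))) (\c.(\b.(\c.b)))) u)
Term 2: (((((u p) p) (\f.(\c.(\h.(f (c h)))))) (\g.(\b.(\g.b)))) u)
Alpha-equivalence: compare structure up to binder renaming.
Result: True

Answer: yes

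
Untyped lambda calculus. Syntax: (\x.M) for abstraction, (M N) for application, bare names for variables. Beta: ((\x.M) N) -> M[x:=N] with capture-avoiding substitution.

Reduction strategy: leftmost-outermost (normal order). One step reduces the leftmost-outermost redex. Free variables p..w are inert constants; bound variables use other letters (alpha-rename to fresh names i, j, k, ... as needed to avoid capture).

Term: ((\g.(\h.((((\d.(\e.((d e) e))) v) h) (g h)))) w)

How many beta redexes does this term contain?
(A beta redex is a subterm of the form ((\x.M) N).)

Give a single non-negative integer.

Answer: 2

Derivation:
Term: ((\g.(\h.((((\d.(\e.((d e) e))) v) h) (g h)))) w)
  Redex: ((\g.(\h.((((\d.(\e.((d e) e))) v) h) (g h)))) w)
  Redex: ((\d.(\e.((d e) e))) v)
Total redexes: 2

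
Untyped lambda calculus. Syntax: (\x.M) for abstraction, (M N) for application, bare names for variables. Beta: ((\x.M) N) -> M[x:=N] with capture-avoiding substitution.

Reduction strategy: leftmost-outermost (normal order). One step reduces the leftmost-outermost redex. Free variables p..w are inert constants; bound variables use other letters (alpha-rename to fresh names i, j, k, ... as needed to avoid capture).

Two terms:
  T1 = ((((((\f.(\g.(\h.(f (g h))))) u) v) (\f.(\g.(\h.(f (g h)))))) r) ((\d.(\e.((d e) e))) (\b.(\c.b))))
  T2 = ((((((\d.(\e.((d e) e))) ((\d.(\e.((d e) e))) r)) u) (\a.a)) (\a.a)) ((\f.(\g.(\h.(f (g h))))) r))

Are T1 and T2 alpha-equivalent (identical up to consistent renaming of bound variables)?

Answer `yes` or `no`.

Answer: no

Derivation:
Term 1: ((((((\f.(\g.(\h.(f (g h))))) u) v) (\f.(\g.(\h.(f (g h)))))) r) ((\d.(\e.((d e) e))) (\b.(\c.b))))
Term 2: ((((((\d.(\e.((d e) e))) ((\d.(\e.((d e) e))) r)) u) (\a.a)) (\a.a)) ((\f.(\g.(\h.(f (g h))))) r))
Alpha-equivalence: compare structure up to binder renaming.
Result: False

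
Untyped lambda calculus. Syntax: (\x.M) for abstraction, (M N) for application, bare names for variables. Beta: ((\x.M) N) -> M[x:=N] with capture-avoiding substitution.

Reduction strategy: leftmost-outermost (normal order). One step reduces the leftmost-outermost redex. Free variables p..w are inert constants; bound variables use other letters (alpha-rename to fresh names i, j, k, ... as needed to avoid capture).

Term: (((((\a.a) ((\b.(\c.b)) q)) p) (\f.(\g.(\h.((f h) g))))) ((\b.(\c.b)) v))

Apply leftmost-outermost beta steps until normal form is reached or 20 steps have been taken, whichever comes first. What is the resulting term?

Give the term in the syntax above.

Answer: ((q (\f.(\g.(\h.((f h) g))))) (\c.v))

Derivation:
Step 0: (((((\a.a) ((\b.(\c.b)) q)) p) (\f.(\g.(\h.((f h) g))))) ((\b.(\c.b)) v))
Step 1: (((((\b.(\c.b)) q) p) (\f.(\g.(\h.((f h) g))))) ((\b.(\c.b)) v))
Step 2: ((((\c.q) p) (\f.(\g.(\h.((f h) g))))) ((\b.(\c.b)) v))
Step 3: ((q (\f.(\g.(\h.((f h) g))))) ((\b.(\c.b)) v))
Step 4: ((q (\f.(\g.(\h.((f h) g))))) (\c.v))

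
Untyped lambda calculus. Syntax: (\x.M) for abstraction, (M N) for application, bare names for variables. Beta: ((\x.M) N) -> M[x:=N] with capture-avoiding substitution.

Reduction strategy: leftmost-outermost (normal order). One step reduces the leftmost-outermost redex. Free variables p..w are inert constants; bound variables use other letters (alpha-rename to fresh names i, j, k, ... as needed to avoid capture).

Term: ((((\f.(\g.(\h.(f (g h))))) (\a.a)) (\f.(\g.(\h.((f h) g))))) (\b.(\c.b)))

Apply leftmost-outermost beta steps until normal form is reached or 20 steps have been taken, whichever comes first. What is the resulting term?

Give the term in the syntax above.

Step 0: ((((\f.(\g.(\h.(f (g h))))) (\a.a)) (\f.(\g.(\h.((f h) g))))) (\b.(\c.b)))
Step 1: (((\g.(\h.((\a.a) (g h)))) (\f.(\g.(\h.((f h) g))))) (\b.(\c.b)))
Step 2: ((\h.((\a.a) ((\f.(\g.(\h.((f h) g)))) h))) (\b.(\c.b)))
Step 3: ((\a.a) ((\f.(\g.(\h.((f h) g)))) (\b.(\c.b))))
Step 4: ((\f.(\g.(\h.((f h) g)))) (\b.(\c.b)))
Step 5: (\g.(\h.(((\b.(\c.b)) h) g)))
Step 6: (\g.(\h.((\c.h) g)))
Step 7: (\g.(\h.h))

Answer: (\g.(\h.h))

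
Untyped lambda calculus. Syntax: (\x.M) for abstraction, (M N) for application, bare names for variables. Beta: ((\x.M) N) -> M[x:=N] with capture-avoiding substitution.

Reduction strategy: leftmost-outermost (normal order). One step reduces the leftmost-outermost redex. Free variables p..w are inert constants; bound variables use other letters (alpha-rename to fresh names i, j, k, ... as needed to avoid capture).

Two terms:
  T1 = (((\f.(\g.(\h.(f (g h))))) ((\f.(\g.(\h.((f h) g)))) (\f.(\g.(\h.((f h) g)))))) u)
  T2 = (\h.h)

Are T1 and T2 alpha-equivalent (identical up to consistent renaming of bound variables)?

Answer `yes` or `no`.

Answer: no

Derivation:
Term 1: (((\f.(\g.(\h.(f (g h))))) ((\f.(\g.(\h.((f h) g)))) (\f.(\g.(\h.((f h) g)))))) u)
Term 2: (\h.h)
Alpha-equivalence: compare structure up to binder renaming.
Result: False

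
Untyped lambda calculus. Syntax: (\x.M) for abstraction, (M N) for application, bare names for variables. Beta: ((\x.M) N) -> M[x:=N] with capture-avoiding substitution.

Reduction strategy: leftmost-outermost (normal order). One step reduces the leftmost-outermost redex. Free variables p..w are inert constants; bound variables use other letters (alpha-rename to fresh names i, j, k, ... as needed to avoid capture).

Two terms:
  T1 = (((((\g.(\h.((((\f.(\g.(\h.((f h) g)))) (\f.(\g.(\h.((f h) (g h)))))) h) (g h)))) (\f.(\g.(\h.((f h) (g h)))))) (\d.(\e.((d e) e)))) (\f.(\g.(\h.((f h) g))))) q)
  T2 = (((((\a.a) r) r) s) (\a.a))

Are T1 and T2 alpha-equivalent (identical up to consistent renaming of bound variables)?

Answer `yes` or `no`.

Term 1: (((((\g.(\h.((((\f.(\g.(\h.((f h) g)))) (\f.(\g.(\h.((f h) (g h)))))) h) (g h)))) (\f.(\g.(\h.((f h) (g h)))))) (\d.(\e.((d e) e)))) (\f.(\g.(\h.((f h) g))))) q)
Term 2: (((((\a.a) r) r) s) (\a.a))
Alpha-equivalence: compare structure up to binder renaming.
Result: False

Answer: no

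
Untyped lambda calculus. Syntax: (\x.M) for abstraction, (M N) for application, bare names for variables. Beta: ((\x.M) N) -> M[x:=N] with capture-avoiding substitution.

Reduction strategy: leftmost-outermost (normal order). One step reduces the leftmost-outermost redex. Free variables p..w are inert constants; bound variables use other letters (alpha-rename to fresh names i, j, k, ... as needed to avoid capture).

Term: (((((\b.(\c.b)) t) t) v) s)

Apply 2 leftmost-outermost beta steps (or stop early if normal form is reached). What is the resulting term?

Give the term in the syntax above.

Answer: ((t v) s)

Derivation:
Step 0: (((((\b.(\c.b)) t) t) v) s)
Step 1: ((((\c.t) t) v) s)
Step 2: ((t v) s)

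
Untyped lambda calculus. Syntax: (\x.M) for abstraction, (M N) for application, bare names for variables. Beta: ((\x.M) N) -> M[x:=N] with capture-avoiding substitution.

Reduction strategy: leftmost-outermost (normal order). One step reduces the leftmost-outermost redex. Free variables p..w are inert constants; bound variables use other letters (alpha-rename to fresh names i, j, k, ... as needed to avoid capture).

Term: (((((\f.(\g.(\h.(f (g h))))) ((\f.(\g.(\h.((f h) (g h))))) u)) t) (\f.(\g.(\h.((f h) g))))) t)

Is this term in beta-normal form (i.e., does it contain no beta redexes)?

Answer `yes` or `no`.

Term: (((((\f.(\g.(\h.(f (g h))))) ((\f.(\g.(\h.((f h) (g h))))) u)) t) (\f.(\g.(\h.((f h) g))))) t)
Found 2 beta redex(es).

Answer: no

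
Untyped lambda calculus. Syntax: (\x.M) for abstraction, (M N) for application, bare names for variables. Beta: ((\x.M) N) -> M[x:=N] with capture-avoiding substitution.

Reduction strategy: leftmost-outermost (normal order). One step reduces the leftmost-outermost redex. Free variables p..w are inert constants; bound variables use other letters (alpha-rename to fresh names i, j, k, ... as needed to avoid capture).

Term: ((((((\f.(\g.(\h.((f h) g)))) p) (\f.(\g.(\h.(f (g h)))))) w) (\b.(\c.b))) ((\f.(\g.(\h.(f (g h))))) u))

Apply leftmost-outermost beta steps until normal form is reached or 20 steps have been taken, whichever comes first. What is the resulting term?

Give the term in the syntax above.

Answer: ((((p w) (\f.(\g.(\h.(f (g h)))))) (\b.(\c.b))) (\g.(\h.(u (g h)))))

Derivation:
Step 0: ((((((\f.(\g.(\h.((f h) g)))) p) (\f.(\g.(\h.(f (g h)))))) w) (\b.(\c.b))) ((\f.(\g.(\h.(f (g h))))) u))
Step 1: (((((\g.(\h.((p h) g))) (\f.(\g.(\h.(f (g h)))))) w) (\b.(\c.b))) ((\f.(\g.(\h.(f (g h))))) u))
Step 2: ((((\h.((p h) (\f.(\g.(\h.(f (g h))))))) w) (\b.(\c.b))) ((\f.(\g.(\h.(f (g h))))) u))
Step 3: ((((p w) (\f.(\g.(\h.(f (g h)))))) (\b.(\c.b))) ((\f.(\g.(\h.(f (g h))))) u))
Step 4: ((((p w) (\f.(\g.(\h.(f (g h)))))) (\b.(\c.b))) (\g.(\h.(u (g h)))))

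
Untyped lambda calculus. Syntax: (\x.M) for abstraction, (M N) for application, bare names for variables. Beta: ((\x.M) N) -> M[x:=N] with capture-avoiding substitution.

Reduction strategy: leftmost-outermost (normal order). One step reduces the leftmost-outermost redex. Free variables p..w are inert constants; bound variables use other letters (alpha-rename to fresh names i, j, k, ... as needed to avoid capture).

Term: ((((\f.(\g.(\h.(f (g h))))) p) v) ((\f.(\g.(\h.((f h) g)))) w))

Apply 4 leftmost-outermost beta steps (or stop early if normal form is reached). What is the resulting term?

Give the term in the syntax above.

Step 0: ((((\f.(\g.(\h.(f (g h))))) p) v) ((\f.(\g.(\h.((f h) g)))) w))
Step 1: (((\g.(\h.(p (g h)))) v) ((\f.(\g.(\h.((f h) g)))) w))
Step 2: ((\h.(p (v h))) ((\f.(\g.(\h.((f h) g)))) w))
Step 3: (p (v ((\f.(\g.(\h.((f h) g)))) w)))
Step 4: (p (v (\g.(\h.((w h) g)))))

Answer: (p (v (\g.(\h.((w h) g)))))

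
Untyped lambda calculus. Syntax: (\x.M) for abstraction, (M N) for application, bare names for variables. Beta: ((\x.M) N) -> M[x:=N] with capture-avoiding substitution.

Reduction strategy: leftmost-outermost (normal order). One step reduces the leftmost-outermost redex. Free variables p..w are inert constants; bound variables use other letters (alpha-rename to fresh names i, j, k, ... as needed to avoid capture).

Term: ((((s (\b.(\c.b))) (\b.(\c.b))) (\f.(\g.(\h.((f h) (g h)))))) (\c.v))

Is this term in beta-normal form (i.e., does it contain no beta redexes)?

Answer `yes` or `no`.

Answer: yes

Derivation:
Term: ((((s (\b.(\c.b))) (\b.(\c.b))) (\f.(\g.(\h.((f h) (g h)))))) (\c.v))
No beta redexes found.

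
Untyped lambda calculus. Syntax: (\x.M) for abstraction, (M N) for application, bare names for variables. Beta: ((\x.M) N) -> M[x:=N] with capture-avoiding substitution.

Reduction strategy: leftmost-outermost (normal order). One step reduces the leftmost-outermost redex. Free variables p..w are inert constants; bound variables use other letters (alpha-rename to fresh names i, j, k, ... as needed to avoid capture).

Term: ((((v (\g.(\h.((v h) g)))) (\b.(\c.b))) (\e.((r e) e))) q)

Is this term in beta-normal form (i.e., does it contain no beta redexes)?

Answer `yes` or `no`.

Term: ((((v (\g.(\h.((v h) g)))) (\b.(\c.b))) (\e.((r e) e))) q)
No beta redexes found.

Answer: yes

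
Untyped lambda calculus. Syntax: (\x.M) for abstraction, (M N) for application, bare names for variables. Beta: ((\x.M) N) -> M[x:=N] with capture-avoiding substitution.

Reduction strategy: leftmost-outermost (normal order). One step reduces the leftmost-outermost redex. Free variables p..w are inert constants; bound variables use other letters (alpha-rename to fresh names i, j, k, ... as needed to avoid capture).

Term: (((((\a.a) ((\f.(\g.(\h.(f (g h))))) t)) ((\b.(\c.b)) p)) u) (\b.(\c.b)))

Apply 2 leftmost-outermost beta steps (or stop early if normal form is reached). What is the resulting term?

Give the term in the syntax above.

Answer: ((((\g.(\h.(t (g h)))) ((\b.(\c.b)) p)) u) (\b.(\c.b)))

Derivation:
Step 0: (((((\a.a) ((\f.(\g.(\h.(f (g h))))) t)) ((\b.(\c.b)) p)) u) (\b.(\c.b)))
Step 1: (((((\f.(\g.(\h.(f (g h))))) t) ((\b.(\c.b)) p)) u) (\b.(\c.b)))
Step 2: ((((\g.(\h.(t (g h)))) ((\b.(\c.b)) p)) u) (\b.(\c.b)))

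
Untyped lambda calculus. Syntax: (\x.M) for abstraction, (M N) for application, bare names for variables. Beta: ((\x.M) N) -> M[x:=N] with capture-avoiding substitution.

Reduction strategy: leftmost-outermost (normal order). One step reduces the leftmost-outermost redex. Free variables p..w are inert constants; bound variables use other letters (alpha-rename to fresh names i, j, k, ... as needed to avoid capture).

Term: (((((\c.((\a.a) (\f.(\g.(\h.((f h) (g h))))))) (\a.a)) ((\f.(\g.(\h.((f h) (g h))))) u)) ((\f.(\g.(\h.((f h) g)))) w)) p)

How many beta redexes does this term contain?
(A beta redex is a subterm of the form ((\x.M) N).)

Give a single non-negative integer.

Answer: 4

Derivation:
Term: (((((\c.((\a.a) (\f.(\g.(\h.((f h) (g h))))))) (\a.a)) ((\f.(\g.(\h.((f h) (g h))))) u)) ((\f.(\g.(\h.((f h) g)))) w)) p)
  Redex: ((\c.((\a.a) (\f.(\g.(\h.((f h) (g h))))))) (\a.a))
  Redex: ((\a.a) (\f.(\g.(\h.((f h) (g h))))))
  Redex: ((\f.(\g.(\h.((f h) (g h))))) u)
  Redex: ((\f.(\g.(\h.((f h) g)))) w)
Total redexes: 4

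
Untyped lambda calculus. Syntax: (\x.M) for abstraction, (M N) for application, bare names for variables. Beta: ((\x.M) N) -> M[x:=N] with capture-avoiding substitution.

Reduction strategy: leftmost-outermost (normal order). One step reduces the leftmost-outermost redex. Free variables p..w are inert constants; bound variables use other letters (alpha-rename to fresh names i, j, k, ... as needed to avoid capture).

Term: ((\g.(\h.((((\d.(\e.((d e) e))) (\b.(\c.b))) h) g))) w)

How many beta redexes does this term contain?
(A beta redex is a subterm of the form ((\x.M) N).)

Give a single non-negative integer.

Answer: 2

Derivation:
Term: ((\g.(\h.((((\d.(\e.((d e) e))) (\b.(\c.b))) h) g))) w)
  Redex: ((\g.(\h.((((\d.(\e.((d e) e))) (\b.(\c.b))) h) g))) w)
  Redex: ((\d.(\e.((d e) e))) (\b.(\c.b)))
Total redexes: 2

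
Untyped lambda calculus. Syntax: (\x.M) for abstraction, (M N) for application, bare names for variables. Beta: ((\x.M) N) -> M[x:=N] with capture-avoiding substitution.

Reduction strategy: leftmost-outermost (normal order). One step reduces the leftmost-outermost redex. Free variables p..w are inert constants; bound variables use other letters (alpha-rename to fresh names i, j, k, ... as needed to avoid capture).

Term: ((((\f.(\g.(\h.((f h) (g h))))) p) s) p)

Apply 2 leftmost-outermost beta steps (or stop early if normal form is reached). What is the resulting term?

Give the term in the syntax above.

Step 0: ((((\f.(\g.(\h.((f h) (g h))))) p) s) p)
Step 1: (((\g.(\h.((p h) (g h)))) s) p)
Step 2: ((\h.((p h) (s h))) p)

Answer: ((\h.((p h) (s h))) p)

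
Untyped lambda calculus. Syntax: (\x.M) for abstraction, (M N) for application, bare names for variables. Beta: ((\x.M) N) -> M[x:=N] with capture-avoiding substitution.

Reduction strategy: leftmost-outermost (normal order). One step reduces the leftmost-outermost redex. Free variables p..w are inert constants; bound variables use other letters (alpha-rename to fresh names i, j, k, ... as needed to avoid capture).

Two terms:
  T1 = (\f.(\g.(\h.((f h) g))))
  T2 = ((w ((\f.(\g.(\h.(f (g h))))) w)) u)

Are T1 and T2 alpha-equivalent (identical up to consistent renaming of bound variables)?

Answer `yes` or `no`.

Term 1: (\f.(\g.(\h.((f h) g))))
Term 2: ((w ((\f.(\g.(\h.(f (g h))))) w)) u)
Alpha-equivalence: compare structure up to binder renaming.
Result: False

Answer: no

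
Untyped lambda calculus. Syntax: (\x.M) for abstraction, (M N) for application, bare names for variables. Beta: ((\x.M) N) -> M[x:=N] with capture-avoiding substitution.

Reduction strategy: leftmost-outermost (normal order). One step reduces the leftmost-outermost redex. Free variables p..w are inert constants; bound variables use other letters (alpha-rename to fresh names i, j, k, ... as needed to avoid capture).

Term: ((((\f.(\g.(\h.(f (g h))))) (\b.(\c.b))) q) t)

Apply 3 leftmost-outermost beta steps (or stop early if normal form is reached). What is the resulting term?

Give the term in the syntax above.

Answer: ((\b.(\c.b)) (q t))

Derivation:
Step 0: ((((\f.(\g.(\h.(f (g h))))) (\b.(\c.b))) q) t)
Step 1: (((\g.(\h.((\b.(\c.b)) (g h)))) q) t)
Step 2: ((\h.((\b.(\c.b)) (q h))) t)
Step 3: ((\b.(\c.b)) (q t))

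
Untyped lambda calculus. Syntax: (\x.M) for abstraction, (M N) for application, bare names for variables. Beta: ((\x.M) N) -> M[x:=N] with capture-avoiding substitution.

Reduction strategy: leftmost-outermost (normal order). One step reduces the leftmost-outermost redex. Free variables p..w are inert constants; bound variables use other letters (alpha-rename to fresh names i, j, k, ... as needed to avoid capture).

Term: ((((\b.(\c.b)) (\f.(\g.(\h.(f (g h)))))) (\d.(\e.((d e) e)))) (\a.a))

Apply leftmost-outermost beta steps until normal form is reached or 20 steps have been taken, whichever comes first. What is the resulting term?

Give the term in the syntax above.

Answer: (\g.(\h.(g h)))

Derivation:
Step 0: ((((\b.(\c.b)) (\f.(\g.(\h.(f (g h)))))) (\d.(\e.((d e) e)))) (\a.a))
Step 1: (((\c.(\f.(\g.(\h.(f (g h)))))) (\d.(\e.((d e) e)))) (\a.a))
Step 2: ((\f.(\g.(\h.(f (g h))))) (\a.a))
Step 3: (\g.(\h.((\a.a) (g h))))
Step 4: (\g.(\h.(g h)))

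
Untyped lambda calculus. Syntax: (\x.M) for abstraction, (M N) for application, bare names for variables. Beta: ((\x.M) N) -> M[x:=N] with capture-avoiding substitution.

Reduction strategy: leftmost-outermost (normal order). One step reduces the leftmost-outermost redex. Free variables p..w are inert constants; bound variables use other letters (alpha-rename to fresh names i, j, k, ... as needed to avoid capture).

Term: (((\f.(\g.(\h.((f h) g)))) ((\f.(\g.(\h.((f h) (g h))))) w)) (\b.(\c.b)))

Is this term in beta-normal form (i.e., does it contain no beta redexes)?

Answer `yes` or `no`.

Term: (((\f.(\g.(\h.((f h) g)))) ((\f.(\g.(\h.((f h) (g h))))) w)) (\b.(\c.b)))
Found 2 beta redex(es).

Answer: no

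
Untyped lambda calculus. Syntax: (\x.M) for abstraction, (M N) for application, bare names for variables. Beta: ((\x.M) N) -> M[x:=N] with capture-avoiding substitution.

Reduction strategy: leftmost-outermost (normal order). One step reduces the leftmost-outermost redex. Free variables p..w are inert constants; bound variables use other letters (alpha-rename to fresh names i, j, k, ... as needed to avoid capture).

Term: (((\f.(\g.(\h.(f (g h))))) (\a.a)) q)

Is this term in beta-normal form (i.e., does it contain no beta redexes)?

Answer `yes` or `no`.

Answer: no

Derivation:
Term: (((\f.(\g.(\h.(f (g h))))) (\a.a)) q)
Found 1 beta redex(es).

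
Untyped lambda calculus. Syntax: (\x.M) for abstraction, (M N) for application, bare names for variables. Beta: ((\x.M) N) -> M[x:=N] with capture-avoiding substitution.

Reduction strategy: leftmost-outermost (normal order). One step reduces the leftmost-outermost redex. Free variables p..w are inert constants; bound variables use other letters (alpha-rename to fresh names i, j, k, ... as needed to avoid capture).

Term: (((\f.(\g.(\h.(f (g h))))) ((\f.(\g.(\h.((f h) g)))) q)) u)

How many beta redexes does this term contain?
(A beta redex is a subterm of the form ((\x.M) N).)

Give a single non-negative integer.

Term: (((\f.(\g.(\h.(f (g h))))) ((\f.(\g.(\h.((f h) g)))) q)) u)
  Redex: ((\f.(\g.(\h.(f (g h))))) ((\f.(\g.(\h.((f h) g)))) q))
  Redex: ((\f.(\g.(\h.((f h) g)))) q)
Total redexes: 2

Answer: 2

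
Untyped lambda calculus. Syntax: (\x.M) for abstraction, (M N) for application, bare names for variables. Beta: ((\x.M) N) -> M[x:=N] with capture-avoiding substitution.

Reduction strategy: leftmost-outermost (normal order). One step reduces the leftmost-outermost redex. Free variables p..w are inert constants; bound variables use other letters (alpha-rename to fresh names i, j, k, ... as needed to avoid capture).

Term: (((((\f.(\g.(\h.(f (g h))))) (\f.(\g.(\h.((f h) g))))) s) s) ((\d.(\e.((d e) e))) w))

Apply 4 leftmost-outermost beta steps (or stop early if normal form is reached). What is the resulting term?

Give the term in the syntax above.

Step 0: (((((\f.(\g.(\h.(f (g h))))) (\f.(\g.(\h.((f h) g))))) s) s) ((\d.(\e.((d e) e))) w))
Step 1: ((((\g.(\h.((\f.(\g.(\h.((f h) g)))) (g h)))) s) s) ((\d.(\e.((d e) e))) w))
Step 2: (((\h.((\f.(\g.(\h.((f h) g)))) (s h))) s) ((\d.(\e.((d e) e))) w))
Step 3: (((\f.(\g.(\h.((f h) g)))) (s s)) ((\d.(\e.((d e) e))) w))
Step 4: ((\g.(\h.(((s s) h) g))) ((\d.(\e.((d e) e))) w))

Answer: ((\g.(\h.(((s s) h) g))) ((\d.(\e.((d e) e))) w))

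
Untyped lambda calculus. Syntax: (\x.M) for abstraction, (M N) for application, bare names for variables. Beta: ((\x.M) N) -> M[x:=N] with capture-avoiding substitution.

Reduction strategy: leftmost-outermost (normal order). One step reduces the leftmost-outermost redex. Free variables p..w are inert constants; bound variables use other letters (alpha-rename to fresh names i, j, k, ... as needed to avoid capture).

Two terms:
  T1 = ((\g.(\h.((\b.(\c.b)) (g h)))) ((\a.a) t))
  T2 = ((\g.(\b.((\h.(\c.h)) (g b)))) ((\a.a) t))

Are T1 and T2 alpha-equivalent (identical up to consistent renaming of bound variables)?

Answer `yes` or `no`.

Answer: yes

Derivation:
Term 1: ((\g.(\h.((\b.(\c.b)) (g h)))) ((\a.a) t))
Term 2: ((\g.(\b.((\h.(\c.h)) (g b)))) ((\a.a) t))
Alpha-equivalence: compare structure up to binder renaming.
Result: True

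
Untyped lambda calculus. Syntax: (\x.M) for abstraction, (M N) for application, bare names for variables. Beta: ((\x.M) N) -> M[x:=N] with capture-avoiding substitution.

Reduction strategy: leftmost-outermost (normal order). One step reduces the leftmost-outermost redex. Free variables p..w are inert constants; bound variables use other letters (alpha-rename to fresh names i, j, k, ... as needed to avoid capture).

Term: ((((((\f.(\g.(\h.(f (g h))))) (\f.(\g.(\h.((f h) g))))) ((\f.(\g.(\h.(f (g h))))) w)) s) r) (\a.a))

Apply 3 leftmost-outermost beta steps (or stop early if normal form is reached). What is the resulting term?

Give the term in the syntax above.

Answer: ((((\f.(\g.(\h.((f h) g)))) (((\f.(\g.(\h.(f (g h))))) w) s)) r) (\a.a))

Derivation:
Step 0: ((((((\f.(\g.(\h.(f (g h))))) (\f.(\g.(\h.((f h) g))))) ((\f.(\g.(\h.(f (g h))))) w)) s) r) (\a.a))
Step 1: (((((\g.(\h.((\f.(\g.(\h.((f h) g)))) (g h)))) ((\f.(\g.(\h.(f (g h))))) w)) s) r) (\a.a))
Step 2: ((((\h.((\f.(\g.(\h.((f h) g)))) (((\f.(\g.(\h.(f (g h))))) w) h))) s) r) (\a.a))
Step 3: ((((\f.(\g.(\h.((f h) g)))) (((\f.(\g.(\h.(f (g h))))) w) s)) r) (\a.a))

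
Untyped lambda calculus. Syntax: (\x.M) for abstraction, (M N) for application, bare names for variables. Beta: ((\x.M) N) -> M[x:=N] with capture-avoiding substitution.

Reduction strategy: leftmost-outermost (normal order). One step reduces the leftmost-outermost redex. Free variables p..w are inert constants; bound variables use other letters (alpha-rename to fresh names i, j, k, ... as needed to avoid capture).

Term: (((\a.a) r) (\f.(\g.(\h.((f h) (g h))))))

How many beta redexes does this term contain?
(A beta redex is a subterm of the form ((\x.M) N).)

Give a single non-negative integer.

Term: (((\a.a) r) (\f.(\g.(\h.((f h) (g h))))))
  Redex: ((\a.a) r)
Total redexes: 1

Answer: 1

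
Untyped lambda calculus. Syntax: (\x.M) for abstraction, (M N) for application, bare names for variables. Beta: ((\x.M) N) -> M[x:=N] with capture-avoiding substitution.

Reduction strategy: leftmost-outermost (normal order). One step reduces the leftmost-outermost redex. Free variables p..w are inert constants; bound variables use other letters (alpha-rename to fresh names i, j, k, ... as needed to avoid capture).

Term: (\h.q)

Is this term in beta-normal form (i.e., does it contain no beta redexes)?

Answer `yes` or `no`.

Term: (\h.q)
No beta redexes found.

Answer: yes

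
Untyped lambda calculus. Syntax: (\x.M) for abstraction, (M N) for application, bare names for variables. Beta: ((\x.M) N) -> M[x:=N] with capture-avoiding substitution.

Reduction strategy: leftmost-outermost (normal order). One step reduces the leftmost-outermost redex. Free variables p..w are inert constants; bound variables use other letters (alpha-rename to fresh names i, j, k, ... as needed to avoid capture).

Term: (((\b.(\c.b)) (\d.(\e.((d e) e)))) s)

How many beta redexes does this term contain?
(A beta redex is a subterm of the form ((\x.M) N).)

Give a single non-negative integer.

Term: (((\b.(\c.b)) (\d.(\e.((d e) e)))) s)
  Redex: ((\b.(\c.b)) (\d.(\e.((d e) e))))
Total redexes: 1

Answer: 1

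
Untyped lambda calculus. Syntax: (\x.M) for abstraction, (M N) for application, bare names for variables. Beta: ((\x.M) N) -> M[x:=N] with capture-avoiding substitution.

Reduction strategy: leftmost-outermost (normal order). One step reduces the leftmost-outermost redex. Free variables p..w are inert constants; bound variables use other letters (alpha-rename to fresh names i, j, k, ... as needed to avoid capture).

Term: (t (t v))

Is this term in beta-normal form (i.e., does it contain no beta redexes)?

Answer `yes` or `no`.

Answer: yes

Derivation:
Term: (t (t v))
No beta redexes found.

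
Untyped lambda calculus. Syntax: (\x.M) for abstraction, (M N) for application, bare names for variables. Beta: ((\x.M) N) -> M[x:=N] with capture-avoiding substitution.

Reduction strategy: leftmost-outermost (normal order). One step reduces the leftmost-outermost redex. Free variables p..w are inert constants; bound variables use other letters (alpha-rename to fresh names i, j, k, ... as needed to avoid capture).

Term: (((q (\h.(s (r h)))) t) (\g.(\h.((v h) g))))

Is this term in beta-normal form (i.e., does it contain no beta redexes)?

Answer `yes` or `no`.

Answer: yes

Derivation:
Term: (((q (\h.(s (r h)))) t) (\g.(\h.((v h) g))))
No beta redexes found.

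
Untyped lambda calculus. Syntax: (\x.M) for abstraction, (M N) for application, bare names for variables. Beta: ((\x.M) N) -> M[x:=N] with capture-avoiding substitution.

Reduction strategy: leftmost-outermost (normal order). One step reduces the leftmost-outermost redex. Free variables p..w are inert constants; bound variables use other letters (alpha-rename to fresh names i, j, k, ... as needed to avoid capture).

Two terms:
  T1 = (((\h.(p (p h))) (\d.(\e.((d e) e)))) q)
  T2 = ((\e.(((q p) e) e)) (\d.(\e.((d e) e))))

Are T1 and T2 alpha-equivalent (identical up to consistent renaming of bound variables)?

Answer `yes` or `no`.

Answer: no

Derivation:
Term 1: (((\h.(p (p h))) (\d.(\e.((d e) e)))) q)
Term 2: ((\e.(((q p) e) e)) (\d.(\e.((d e) e))))
Alpha-equivalence: compare structure up to binder renaming.
Result: False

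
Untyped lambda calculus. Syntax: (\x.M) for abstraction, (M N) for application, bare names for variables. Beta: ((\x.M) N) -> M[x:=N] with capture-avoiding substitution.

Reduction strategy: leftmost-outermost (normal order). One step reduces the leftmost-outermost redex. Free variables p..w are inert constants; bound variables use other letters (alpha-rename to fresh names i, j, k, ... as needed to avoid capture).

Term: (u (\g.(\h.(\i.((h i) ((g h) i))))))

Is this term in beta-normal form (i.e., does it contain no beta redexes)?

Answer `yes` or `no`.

Answer: yes

Derivation:
Term: (u (\g.(\h.(\i.((h i) ((g h) i))))))
No beta redexes found.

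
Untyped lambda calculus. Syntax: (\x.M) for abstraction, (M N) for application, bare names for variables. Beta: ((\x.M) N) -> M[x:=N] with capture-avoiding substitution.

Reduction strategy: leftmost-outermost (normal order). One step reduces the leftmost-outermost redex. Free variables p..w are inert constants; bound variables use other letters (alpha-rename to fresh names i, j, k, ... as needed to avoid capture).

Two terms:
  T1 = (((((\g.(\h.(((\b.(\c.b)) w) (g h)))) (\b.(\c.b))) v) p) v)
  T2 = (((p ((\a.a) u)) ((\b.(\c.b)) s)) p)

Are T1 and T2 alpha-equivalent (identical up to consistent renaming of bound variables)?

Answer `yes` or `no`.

Term 1: (((((\g.(\h.(((\b.(\c.b)) w) (g h)))) (\b.(\c.b))) v) p) v)
Term 2: (((p ((\a.a) u)) ((\b.(\c.b)) s)) p)
Alpha-equivalence: compare structure up to binder renaming.
Result: False

Answer: no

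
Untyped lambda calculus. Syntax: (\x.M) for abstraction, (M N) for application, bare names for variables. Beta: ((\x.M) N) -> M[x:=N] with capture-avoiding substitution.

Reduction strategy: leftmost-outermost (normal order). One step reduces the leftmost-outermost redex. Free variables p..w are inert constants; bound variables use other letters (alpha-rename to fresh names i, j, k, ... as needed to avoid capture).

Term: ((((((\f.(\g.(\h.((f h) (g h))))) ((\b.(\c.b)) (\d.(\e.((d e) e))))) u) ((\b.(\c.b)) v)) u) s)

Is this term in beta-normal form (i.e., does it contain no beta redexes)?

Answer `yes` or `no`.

Answer: no

Derivation:
Term: ((((((\f.(\g.(\h.((f h) (g h))))) ((\b.(\c.b)) (\d.(\e.((d e) e))))) u) ((\b.(\c.b)) v)) u) s)
Found 3 beta redex(es).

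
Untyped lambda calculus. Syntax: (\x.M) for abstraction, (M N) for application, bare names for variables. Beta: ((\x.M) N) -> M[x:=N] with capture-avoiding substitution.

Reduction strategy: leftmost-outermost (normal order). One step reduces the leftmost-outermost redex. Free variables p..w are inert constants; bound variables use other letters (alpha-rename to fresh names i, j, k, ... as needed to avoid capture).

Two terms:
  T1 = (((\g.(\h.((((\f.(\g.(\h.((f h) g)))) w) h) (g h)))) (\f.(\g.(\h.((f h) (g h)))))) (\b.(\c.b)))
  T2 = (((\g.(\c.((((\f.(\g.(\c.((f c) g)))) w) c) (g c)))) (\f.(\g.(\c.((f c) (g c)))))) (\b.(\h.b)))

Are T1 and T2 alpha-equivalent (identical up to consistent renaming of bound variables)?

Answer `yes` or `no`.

Answer: yes

Derivation:
Term 1: (((\g.(\h.((((\f.(\g.(\h.((f h) g)))) w) h) (g h)))) (\f.(\g.(\h.((f h) (g h)))))) (\b.(\c.b)))
Term 2: (((\g.(\c.((((\f.(\g.(\c.((f c) g)))) w) c) (g c)))) (\f.(\g.(\c.((f c) (g c)))))) (\b.(\h.b)))
Alpha-equivalence: compare structure up to binder renaming.
Result: True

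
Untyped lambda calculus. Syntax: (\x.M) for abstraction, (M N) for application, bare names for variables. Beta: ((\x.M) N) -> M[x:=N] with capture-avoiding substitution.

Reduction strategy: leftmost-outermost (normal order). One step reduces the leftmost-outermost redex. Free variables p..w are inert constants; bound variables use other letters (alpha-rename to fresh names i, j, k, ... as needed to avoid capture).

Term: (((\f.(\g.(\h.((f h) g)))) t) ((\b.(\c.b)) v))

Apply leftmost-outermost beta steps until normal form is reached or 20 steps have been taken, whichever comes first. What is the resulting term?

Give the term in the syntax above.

Step 0: (((\f.(\g.(\h.((f h) g)))) t) ((\b.(\c.b)) v))
Step 1: ((\g.(\h.((t h) g))) ((\b.(\c.b)) v))
Step 2: (\h.((t h) ((\b.(\c.b)) v)))
Step 3: (\h.((t h) (\c.v)))

Answer: (\h.((t h) (\c.v)))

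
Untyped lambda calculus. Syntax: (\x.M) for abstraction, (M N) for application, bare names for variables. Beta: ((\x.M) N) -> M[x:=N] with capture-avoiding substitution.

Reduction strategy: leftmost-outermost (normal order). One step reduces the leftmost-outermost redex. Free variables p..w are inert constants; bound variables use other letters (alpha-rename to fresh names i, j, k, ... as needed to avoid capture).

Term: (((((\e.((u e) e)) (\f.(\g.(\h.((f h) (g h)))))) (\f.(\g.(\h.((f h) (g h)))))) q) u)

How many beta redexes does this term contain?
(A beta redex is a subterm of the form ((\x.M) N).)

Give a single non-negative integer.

Answer: 1

Derivation:
Term: (((((\e.((u e) e)) (\f.(\g.(\h.((f h) (g h)))))) (\f.(\g.(\h.((f h) (g h)))))) q) u)
  Redex: ((\e.((u e) e)) (\f.(\g.(\h.((f h) (g h))))))
Total redexes: 1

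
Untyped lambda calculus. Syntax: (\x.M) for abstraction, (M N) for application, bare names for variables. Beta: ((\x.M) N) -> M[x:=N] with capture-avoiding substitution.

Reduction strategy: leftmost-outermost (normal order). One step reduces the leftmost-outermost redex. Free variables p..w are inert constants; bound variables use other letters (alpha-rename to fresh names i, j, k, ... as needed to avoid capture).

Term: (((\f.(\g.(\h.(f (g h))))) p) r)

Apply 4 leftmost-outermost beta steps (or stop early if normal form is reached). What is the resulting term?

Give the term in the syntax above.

Answer: (\h.(p (r h)))

Derivation:
Step 0: (((\f.(\g.(\h.(f (g h))))) p) r)
Step 1: ((\g.(\h.(p (g h)))) r)
Step 2: (\h.(p (r h)))
Step 3: (normal form reached)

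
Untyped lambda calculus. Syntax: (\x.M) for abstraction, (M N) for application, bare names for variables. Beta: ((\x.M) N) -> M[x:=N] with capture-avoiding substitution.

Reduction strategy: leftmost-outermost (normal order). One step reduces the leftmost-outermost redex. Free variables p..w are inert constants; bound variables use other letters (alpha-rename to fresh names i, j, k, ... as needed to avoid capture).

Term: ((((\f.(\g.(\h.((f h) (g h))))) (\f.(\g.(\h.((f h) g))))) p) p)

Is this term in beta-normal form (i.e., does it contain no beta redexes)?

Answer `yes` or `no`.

Answer: no

Derivation:
Term: ((((\f.(\g.(\h.((f h) (g h))))) (\f.(\g.(\h.((f h) g))))) p) p)
Found 1 beta redex(es).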